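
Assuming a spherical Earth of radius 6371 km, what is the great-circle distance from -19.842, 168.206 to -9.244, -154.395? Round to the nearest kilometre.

4183 km

Δλ = -154.395 − 168.206 = -322.601°; wrapped into (−180°, 180°]: 37.399°.
Δφ = -9.244 − -19.842 = 10.598°.
a = sin²(Δφ/2) + cos φ₁ · cos φ₂ · sin²(Δλ/2) = 0.103959.
c = 2·atan2(√a, √(1−a)) = 0.65658 rad → d = 6371·c ≈ 4183.09 km.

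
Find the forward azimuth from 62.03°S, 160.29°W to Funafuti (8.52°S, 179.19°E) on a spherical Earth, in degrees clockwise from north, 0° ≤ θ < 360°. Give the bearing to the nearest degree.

Δλ = 179.19 − -160.29 = 339.48°; wrapped into (−180°, 180°]: -20.52°.
θ = atan2( sin Δλ · cos φ₂ , cos φ₁ · sin φ₂ − sin φ₁ · cos φ₂ · cos Δλ )
  = atan2(-0.34667, 0.74854) = -24.850° → normalised to [0°, 360°): 335.150°.

335°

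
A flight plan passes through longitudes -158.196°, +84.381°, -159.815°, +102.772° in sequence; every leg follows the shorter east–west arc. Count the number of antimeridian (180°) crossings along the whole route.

3

Leg 1: -158.196° → +84.381°, shortest Δλ = -117.423° (west) — crosses 180°.
Leg 2: +84.381° → -159.815°, shortest Δλ = 115.804° (east) — crosses 180°.
Leg 3: -159.815° → +102.772°, shortest Δλ = -97.413° (west) — crosses 180°.
Total crossings: 3.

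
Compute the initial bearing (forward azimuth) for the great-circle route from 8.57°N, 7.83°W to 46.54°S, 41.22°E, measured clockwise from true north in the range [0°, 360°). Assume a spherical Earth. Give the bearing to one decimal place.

146.5°

Δλ = 41.22 − -7.83 = 49.05°.
θ = atan2( sin Δλ · cos φ₂ , cos φ₁ · sin φ₂ − sin φ₁ · cos φ₂ · cos Δλ )
  = atan2(0.51952, -0.78493) = 146.501° → normalised to [0°, 360°): 146.501°.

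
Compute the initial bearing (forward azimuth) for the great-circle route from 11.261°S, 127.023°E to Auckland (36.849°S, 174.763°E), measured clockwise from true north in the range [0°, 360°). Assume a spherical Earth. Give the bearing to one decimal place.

129.2°

Δλ = 174.763 − 127.023 = 47.740°.
θ = atan2( sin Δλ · cos φ₂ , cos φ₁ · sin φ₂ − sin φ₁ · cos φ₂ · cos Δλ )
  = atan2(0.59224, -0.48307) = 129.203° → normalised to [0°, 360°): 129.203°.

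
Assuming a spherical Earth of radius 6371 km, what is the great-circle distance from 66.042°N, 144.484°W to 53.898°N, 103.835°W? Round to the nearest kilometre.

2567 km

Δλ = -103.835 − -144.484 = 40.649°.
Δφ = 53.898 − 66.042 = -12.144°.
a = sin²(Δφ/2) + cos φ₁ · cos φ₂ · sin²(Δλ/2) = 0.040055.
c = 2·atan2(√a, √(1−a)) = 0.40299 rad → d = 6371·c ≈ 2567.48 km.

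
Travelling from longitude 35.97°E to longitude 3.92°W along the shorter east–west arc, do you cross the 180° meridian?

No

Signed shortest Δλ = ((-3.92 − 35.97 + 180) mod 360) − 180 = -39.89°.
Going west by 39.89° from +35.97° reaches -3.92° without touching 180°.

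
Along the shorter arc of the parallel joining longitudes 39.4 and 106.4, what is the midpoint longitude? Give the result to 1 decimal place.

Signed shortest Δλ from +39.4° to +106.4° is +67.0°.
Midpoint longitude = +39.4° + (+67.0°)/2 = +39.4° + 33.5° = +72.9°.

+72.9°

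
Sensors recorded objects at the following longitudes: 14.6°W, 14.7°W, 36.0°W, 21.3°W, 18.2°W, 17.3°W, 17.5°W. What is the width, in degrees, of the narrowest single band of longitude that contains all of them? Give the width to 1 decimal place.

21.4°

Sort the longitudes: -36.0°, -21.3°, -18.2°, -17.5°, -17.3°, -14.7°, -14.6°.
Eastward gaps between consecutive values (wrapping around): 14.7°, 3.1°, 0.7°, 0.2°, 2.6°, 0.1°, 338.6°.
Largest gap = 338.6° ⇒ minimal covering band is its complement: 360° − 338.6° = 21.4°.
Band runs from -36.0° eastward to -14.6°.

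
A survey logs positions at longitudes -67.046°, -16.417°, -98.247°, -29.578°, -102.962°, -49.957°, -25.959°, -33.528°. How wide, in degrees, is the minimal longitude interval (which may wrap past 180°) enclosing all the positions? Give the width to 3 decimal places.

Sort the longitudes: -102.962°, -98.247°, -67.046°, -49.957°, -33.528°, -29.578°, -25.959°, -16.417°.
Eastward gaps between consecutive values (wrapping around): 4.715°, 31.201°, 17.089°, 16.429°, 3.950°, 3.619°, 9.542°, 273.455°.
Largest gap = 273.455° ⇒ minimal covering band is its complement: 360° − 273.455° = 86.545°.
Band runs from -102.962° eastward to -16.417°.

86.545°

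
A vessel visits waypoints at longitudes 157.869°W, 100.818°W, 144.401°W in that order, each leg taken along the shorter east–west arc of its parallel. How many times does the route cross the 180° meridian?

Leg 1: -157.869° → -100.818°, shortest Δλ = 57.051° (east) — does not cross 180°.
Leg 2: -100.818° → -144.401°, shortest Δλ = -43.583° (west) — does not cross 180°.
Total crossings: 0.

0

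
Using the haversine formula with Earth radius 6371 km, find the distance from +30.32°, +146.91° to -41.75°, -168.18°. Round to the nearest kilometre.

Δλ = -168.18 − 146.91 = -315.09°; wrapped into (−180°, 180°]: 44.91°.
Δφ = -41.75 − 30.32 = -72.07°.
a = sin²(Δφ/2) + cos φ₁ · cos φ₂ · sin²(Δλ/2) = 0.440028.
c = 2·atan2(√a, √(1−a)) = 1.45056 rad → d = 6371·c ≈ 9241.54 km.

9242 km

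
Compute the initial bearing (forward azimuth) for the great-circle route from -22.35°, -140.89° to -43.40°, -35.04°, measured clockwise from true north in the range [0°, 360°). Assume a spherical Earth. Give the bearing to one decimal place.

135.5°

Δλ = -35.04 − -140.89 = 105.85°.
θ = atan2( sin Δλ · cos φ₂ , cos φ₁ · sin φ₂ − sin φ₁ · cos φ₂ · cos Δλ )
  = atan2(0.69895, -0.71093) = 135.487° → normalised to [0°, 360°): 135.487°.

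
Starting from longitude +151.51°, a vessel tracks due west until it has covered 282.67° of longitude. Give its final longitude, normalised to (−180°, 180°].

-131.16°

Start at +151.51°; shift −282.67° → -131.16°.
-131.16° already lies in (−180°, 180°].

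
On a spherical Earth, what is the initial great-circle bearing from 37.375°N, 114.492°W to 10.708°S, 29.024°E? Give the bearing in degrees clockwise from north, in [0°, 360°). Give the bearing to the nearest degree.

Δλ = 29.024 − -114.492 = 143.516°.
θ = atan2( sin Δλ · cos φ₂ , cos φ₁ · sin φ₂ − sin φ₁ · cos φ₂ · cos Δλ )
  = atan2(0.58424, 0.33191) = 60.399° → normalised to [0°, 360°): 60.399°.

60°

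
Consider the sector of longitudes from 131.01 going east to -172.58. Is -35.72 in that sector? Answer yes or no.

No

Band width going east from +131.01° to -172.58°: ((-172.58 − 131.01) mod 360) = 56.41°.
Offset of -35.72° east of the west edge: ((-35.72 − 131.01) mod 360) = 193.27°.
193.27° > 56.41° ⇒ outside.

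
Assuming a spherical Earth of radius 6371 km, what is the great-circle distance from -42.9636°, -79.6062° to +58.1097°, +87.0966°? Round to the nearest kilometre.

Δλ = 87.0966 − -79.6062 = 166.7028°.
Δφ = 58.1097 − -42.9636 = 101.0733°.
a = sin²(Δφ/2) + cos φ₁ · cos φ₂ · sin²(Δλ/2) = 0.977449.
c = 2·atan2(√a, √(1−a)) = 2.84011 rad → d = 6371·c ≈ 18094.36 km.

18094 km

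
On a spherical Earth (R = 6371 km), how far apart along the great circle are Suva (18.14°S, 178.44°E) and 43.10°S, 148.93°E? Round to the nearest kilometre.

Δλ = 148.93 − 178.44 = -29.51°.
Δφ = -43.10 − -18.14 = -24.96°.
a = sin²(Δφ/2) + cos φ₁ · cos φ₂ · sin²(Δλ/2) = 0.091707.
c = 2·atan2(√a, √(1−a)) = 0.61532 rad → d = 6371·c ≈ 3920.23 km.

3920 km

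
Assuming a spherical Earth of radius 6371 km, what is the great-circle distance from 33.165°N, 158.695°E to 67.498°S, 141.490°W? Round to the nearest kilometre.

Δλ = -141.490 − 158.695 = -300.185°; wrapped into (−180°, 180°]: 59.815°.
Δφ = -67.498 − 33.165 = -100.663°.
a = sin²(Δφ/2) + cos φ₁ · cos φ₂ · sin²(Δλ/2) = 0.672161.
c = 2·atan2(√a, √(1−a)) = 1.92231 rad → d = 6371·c ≈ 12247.06 km.

12247 km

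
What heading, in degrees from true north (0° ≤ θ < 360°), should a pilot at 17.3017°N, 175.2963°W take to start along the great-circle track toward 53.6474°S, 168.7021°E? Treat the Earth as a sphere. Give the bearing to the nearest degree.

190°

Δλ = 168.7021 − -175.2963 = 343.9984°; wrapped into (−180°, 180°]: -16.0016°.
θ = atan2( sin Δλ · cos φ₂ , cos φ₁ · sin φ₂ − sin φ₁ · cos φ₂ · cos Δλ )
  = atan2(-0.16340, -0.93840) = -170.122° → normalised to [0°, 360°): 189.878°.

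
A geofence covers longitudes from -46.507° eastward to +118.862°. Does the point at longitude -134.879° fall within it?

No

Band width going east from -46.507° to +118.862°: ((118.862 − -46.507) mod 360) = 165.369°.
Offset of -134.879° east of the west edge: ((-134.879 − -46.507) mod 360) = 271.628°.
271.628° > 165.369° ⇒ outside.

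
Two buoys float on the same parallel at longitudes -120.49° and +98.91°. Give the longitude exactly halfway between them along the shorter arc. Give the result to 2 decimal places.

Signed shortest Δλ from -120.49° to +98.91° is -140.60°.
Midpoint longitude = -120.49° + (-140.60°)/2 = -120.49° − 70.30° = -190.79°.
Normalise into (−180°, 180°]: +169.21°.
(The naïve average (-120.49 + +98.91)/2 = -10.79° is on the wrong side of the globe.)

+169.21°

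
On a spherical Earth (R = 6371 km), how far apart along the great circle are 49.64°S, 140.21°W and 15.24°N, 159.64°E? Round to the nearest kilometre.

9301 km

Δλ = 159.64 − -140.21 = 299.85°; wrapped into (−180°, 180°]: -60.15°.
Δφ = 15.24 − -49.64 = 64.88°.
a = sin²(Δφ/2) + cos φ₁ · cos φ₂ · sin²(Δλ/2) = 0.444655.
c = 2·atan2(√a, √(1−a)) = 1.45988 rad → d = 6371·c ≈ 9300.89 km.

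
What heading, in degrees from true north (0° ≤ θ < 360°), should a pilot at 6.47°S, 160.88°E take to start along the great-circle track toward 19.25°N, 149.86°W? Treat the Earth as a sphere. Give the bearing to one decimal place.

61.0°

Δλ = -149.86 − 160.88 = -310.74°; wrapped into (−180°, 180°]: 49.26°.
θ = atan2( sin Δλ · cos φ₂ , cos φ₁ · sin φ₂ − sin φ₁ · cos φ₂ · cos Δλ )
  = atan2(0.71532, 0.39702) = 60.969° → normalised to [0°, 360°): 60.969°.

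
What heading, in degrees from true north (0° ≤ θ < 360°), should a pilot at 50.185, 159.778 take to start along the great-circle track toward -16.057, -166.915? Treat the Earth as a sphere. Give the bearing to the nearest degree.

Δλ = -166.915 − 159.778 = -326.693°; wrapped into (−180°, 180°]: 33.307°.
θ = atan2( sin Δλ · cos φ₂ , cos φ₁ · sin φ₂ − sin φ₁ · cos φ₂ · cos Δλ )
  = atan2(0.52770, -0.79401) = 146.392° → normalised to [0°, 360°): 146.392°.

146°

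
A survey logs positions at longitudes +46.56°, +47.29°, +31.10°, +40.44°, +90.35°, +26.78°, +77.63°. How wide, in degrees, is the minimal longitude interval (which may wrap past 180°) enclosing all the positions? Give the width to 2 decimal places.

63.57°

Sort the longitudes: +26.78°, +31.10°, +40.44°, +46.56°, +47.29°, +77.63°, +90.35°.
Eastward gaps between consecutive values (wrapping around): 4.32°, 9.34°, 6.12°, 0.73°, 30.34°, 12.72°, 296.43°.
Largest gap = 296.43° ⇒ minimal covering band is its complement: 360° − 296.43° = 63.57°.
Band runs from +26.78° eastward to +90.35°.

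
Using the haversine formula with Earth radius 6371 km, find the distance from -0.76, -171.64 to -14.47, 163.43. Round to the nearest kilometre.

Δλ = 163.43 − -171.64 = 335.07°; wrapped into (−180°, 180°]: -24.93°.
Δφ = -14.47 − -0.76 = -13.71°.
a = sin²(Δφ/2) + cos φ₁ · cos φ₂ · sin²(Δλ/2) = 0.059353.
c = 2·atan2(√a, √(1−a)) = 0.49220 rad → d = 6371·c ≈ 3135.81 km.

3136 km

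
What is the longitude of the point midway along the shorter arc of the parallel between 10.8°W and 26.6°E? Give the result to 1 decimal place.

Signed shortest Δλ from -10.8° to +26.6° is +37.4°.
Midpoint longitude = -10.8° + (+37.4°)/2 = -10.8° + 18.7° = +7.9°.

7.9°E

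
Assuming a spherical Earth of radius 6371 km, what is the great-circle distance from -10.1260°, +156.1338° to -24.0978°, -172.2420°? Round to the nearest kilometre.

3689 km

Δλ = -172.2420 − 156.1338 = -328.3758°; wrapped into (−180°, 180°]: 31.6242°.
Δφ = -24.0978 − -10.1260 = -13.9718°.
a = sin²(Δφ/2) + cos φ₁ · cos φ₂ · sin²(Δλ/2) = 0.081514.
c = 2·atan2(√a, √(1−a)) = 0.57907 rad → d = 6371·c ≈ 3689.24 km.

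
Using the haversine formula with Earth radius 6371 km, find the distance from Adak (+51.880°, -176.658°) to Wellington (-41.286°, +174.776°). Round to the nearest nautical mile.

Δλ = 174.776 − -176.658 = 351.434°; wrapped into (−180°, 180°]: -8.566°.
Δφ = -41.286 − 51.880 = -93.166°.
a = sin²(Δφ/2) + cos φ₁ · cos φ₂ · sin²(Δλ/2) = 0.530202.
c = 2·atan2(√a, √(1−a)) = 1.63124 rad → d = 6371·c ≈ 10392.61 km ≈ 5611.56 nmi.

5612 nmi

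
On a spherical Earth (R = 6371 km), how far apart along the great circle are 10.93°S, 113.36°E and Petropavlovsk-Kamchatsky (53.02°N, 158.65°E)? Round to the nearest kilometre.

8305 km

Δλ = 158.65 − 113.36 = 45.29°.
Δφ = 53.02 − -10.93 = 63.95°.
a = sin²(Δφ/2) + cos φ₁ · cos φ₂ · sin²(Δλ/2) = 0.367977.
c = 2·atan2(√a, √(1−a)) = 1.30358 rad → d = 6371·c ≈ 8305.12 km.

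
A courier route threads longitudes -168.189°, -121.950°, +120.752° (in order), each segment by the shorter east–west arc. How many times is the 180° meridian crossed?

1

Leg 1: -168.189° → -121.950°, shortest Δλ = 46.239° (east) — does not cross 180°.
Leg 2: -121.950° → +120.752°, shortest Δλ = -117.298° (west) — crosses 180°.
Total crossings: 1.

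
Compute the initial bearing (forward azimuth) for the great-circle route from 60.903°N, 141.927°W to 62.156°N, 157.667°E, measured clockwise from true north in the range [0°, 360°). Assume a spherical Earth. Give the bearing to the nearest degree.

Δλ = 157.667 − -141.927 = 299.594°; wrapped into (−180°, 180°]: -60.406°.
θ = atan2( sin Δλ · cos φ₂ , cos φ₁ · sin φ₂ − sin φ₁ · cos φ₂ · cos Δλ )
  = atan2(-0.40614, 0.22844) = -60.644° → normalised to [0°, 360°): 299.356°.

299°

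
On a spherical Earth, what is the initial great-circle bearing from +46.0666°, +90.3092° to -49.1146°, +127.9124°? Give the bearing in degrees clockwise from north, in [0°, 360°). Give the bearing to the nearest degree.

Δλ = 127.9124 − 90.3092 = 37.6032°.
θ = atan2( sin Δλ · cos φ₂ , cos φ₁ · sin φ₂ − sin φ₁ · cos φ₂ · cos Δλ )
  = atan2(0.39940, -0.89799) = 156.022° → normalised to [0°, 360°): 156.022°.

156°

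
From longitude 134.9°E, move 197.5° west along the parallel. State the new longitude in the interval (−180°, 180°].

62.6°W

Start at +134.9°; shift −197.5° → -62.6°.
-62.6° already lies in (−180°, 180°].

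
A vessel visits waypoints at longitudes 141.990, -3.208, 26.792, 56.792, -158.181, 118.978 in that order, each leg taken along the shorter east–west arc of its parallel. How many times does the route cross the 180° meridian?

2

Leg 1: +141.990° → -3.208°, shortest Δλ = -145.198° (west) — does not cross 180°.
Leg 2: -3.208° → +26.792°, shortest Δλ = 30.0° (east) — does not cross 180°.
Leg 3: +26.792° → +56.792°, shortest Δλ = 30.0° (east) — does not cross 180°.
Leg 4: +56.792° → -158.181°, shortest Δλ = 145.027° (east) — crosses 180°.
Leg 5: -158.181° → +118.978°, shortest Δλ = -82.841° (west) — crosses 180°.
Total crossings: 2.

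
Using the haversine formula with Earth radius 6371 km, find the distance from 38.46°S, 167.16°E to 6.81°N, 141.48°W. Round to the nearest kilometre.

7304 km

Δλ = -141.48 − 167.16 = -308.64°; wrapped into (−180°, 180°]: 51.36°.
Δφ = 6.81 − -38.46 = 45.27°.
a = sin²(Δφ/2) + cos φ₁ · cos φ₂ · sin²(Δλ/2) = 0.294125.
c = 2·atan2(√a, √(1−a)) = 1.14642 rad → d = 6371·c ≈ 7303.86 km.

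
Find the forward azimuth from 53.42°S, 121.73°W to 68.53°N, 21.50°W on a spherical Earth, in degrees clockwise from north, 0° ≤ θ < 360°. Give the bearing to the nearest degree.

Δλ = -21.50 − -121.73 = 100.23°.
θ = atan2( sin Δλ · cos φ₂ , cos φ₁ · sin φ₂ − sin φ₁ · cos φ₂ · cos Δλ )
  = atan2(0.36020, 0.50239) = 35.639° → normalised to [0°, 360°): 35.639°.

36°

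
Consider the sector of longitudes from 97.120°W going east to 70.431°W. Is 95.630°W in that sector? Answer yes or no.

Band width going east from -97.120° to -70.431°: ((-70.431 − -97.120) mod 360) = 26.689°.
Offset of -95.630° east of the west edge: ((-95.630 − -97.120) mod 360) = 1.490°.
1.490° ≤ 26.689° ⇒ inside.

Yes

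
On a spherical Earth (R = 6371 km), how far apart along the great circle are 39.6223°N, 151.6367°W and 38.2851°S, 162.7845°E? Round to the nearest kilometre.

9829 km

Δλ = 162.7845 − -151.6367 = 314.4212°; wrapped into (−180°, 180°]: -45.5788°.
Δφ = -38.2851 − 39.6223 = -77.9074°.
a = sin²(Δφ/2) + cos φ₁ · cos φ₂ · sin²(Δλ/2) = 0.485967.
c = 2·atan2(√a, √(1−a)) = 1.54273 rad → d = 6371·c ≈ 9828.71 km.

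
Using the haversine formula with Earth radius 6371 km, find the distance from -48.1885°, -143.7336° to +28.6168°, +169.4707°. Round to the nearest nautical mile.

Δλ = 169.4707 − -143.7336 = 313.2043°; wrapped into (−180°, 180°]: -46.7957°.
Δφ = 28.6168 − -48.1885 = 76.8053°.
a = sin²(Δφ/2) + cos φ₁ · cos φ₂ · sin²(Δλ/2) = 0.478162.
c = 2·atan2(√a, √(1−a)) = 1.52711 rad → d = 6371·c ≈ 9729.19 km ≈ 5253.34 nmi.

5253 nmi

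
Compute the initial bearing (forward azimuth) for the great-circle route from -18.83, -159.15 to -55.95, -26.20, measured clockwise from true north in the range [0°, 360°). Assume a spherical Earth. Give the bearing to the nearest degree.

156°

Δλ = -26.20 − -159.15 = 132.95°.
θ = atan2( sin Δλ · cos φ₂ , cos φ₁ · sin φ₂ − sin φ₁ · cos φ₂ · cos Δλ )
  = atan2(0.40983, -0.90734) = 155.692° → normalised to [0°, 360°): 155.692°.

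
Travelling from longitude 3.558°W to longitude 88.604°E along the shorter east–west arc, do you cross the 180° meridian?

No

Signed shortest Δλ = ((88.604 − -3.558 + 180) mod 360) − 180 = 92.162°.
Going east by 92.162° from -3.558° reaches +88.604° without touching 180°.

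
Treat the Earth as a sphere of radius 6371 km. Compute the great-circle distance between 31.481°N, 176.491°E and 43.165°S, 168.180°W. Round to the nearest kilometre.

8446 km

Δλ = -168.180 − 176.491 = -344.671°; wrapped into (−180°, 180°]: 15.329°.
Δφ = -43.165 − 31.481 = -74.646°.
a = sin²(Δφ/2) + cos φ₁ · cos φ₂ · sin²(Δλ/2) = 0.378674.
c = 2·atan2(√a, √(1−a)) = 1.32570 rad → d = 6371·c ≈ 8446.02 km.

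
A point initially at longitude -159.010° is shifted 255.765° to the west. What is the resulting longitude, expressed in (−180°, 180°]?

Start at -159.010°; shift −255.765° → -414.775°.
-414.775° lies outside (−180°, 180°]; add 360° → -54.775°.

-54.775°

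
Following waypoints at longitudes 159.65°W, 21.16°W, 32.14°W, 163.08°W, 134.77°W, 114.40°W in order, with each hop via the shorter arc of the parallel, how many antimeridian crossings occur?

Leg 1: -159.65° → -21.16°, shortest Δλ = 138.49° (east) — does not cross 180°.
Leg 2: -21.16° → -32.14°, shortest Δλ = -10.98° (west) — does not cross 180°.
Leg 3: -32.14° → -163.08°, shortest Δλ = -130.94° (west) — does not cross 180°.
Leg 4: -163.08° → -134.77°, shortest Δλ = 28.31° (east) — does not cross 180°.
Leg 5: -134.77° → -114.40°, shortest Δλ = 20.37° (east) — does not cross 180°.
Total crossings: 0.

0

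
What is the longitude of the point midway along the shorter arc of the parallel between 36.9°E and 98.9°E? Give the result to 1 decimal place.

Signed shortest Δλ from +36.9° to +98.9° is +62.0°.
Midpoint longitude = +36.9° + (+62.0°)/2 = +36.9° + 31.0° = +67.9°.

67.9°E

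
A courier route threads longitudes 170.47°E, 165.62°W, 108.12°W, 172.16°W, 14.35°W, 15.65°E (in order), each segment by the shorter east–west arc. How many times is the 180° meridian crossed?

Leg 1: +170.47° → -165.62°, shortest Δλ = 23.91° (east) — crosses 180°.
Leg 2: -165.62° → -108.12°, shortest Δλ = 57.5° (east) — does not cross 180°.
Leg 3: -108.12° → -172.16°, shortest Δλ = -64.04° (west) — does not cross 180°.
Leg 4: -172.16° → -14.35°, shortest Δλ = 157.81° (east) — does not cross 180°.
Leg 5: -14.35° → +15.65°, shortest Δλ = 30.0° (east) — does not cross 180°.
Total crossings: 1.

1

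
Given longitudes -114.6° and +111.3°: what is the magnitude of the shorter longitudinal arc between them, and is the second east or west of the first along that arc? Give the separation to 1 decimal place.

Raw difference: 111.3 − -114.6 = 225.9°.
Normalise into (−180°, 180°]: 225.9° − 360° = -134.1°.
Negative ⇒ the second point lies to the west; separation 134.1°.

134.1° west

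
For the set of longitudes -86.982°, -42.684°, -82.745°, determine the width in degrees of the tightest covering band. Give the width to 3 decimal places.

44.298°

Sort the longitudes: -86.982°, -82.745°, -42.684°.
Eastward gaps between consecutive values (wrapping around): 4.237°, 40.061°, 315.702°.
Largest gap = 315.702° ⇒ minimal covering band is its complement: 360° − 315.702° = 44.298°.
Band runs from -86.982° eastward to -42.684°.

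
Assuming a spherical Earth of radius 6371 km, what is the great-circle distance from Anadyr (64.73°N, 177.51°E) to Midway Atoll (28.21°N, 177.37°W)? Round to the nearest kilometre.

4077 km

Δλ = -177.37 − 177.51 = -354.88°; wrapped into (−180°, 180°]: 5.12°.
Δφ = 28.21 − 64.73 = -36.52°.
a = sin²(Δφ/2) + cos φ₁ · cos φ₂ · sin²(Δλ/2) = 0.098926.
c = 2·atan2(√a, √(1−a)) = 0.63991 rad → d = 6371·c ≈ 4076.88 km.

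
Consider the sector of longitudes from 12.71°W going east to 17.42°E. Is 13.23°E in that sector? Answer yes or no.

Yes

Band width going east from -12.71° to +17.42°: ((17.42 − -12.71) mod 360) = 30.13°.
Offset of +13.23° east of the west edge: ((13.23 − -12.71) mod 360) = 25.94°.
25.94° ≤ 30.13° ⇒ inside.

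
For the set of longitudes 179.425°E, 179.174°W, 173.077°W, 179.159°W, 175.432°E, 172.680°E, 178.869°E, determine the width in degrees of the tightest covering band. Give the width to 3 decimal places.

14.243°

Sort the longitudes: -179.174°, -179.159°, -173.077°, +172.680°, +175.432°, +178.869°, +179.425°.
Eastward gaps between consecutive values (wrapping around): 0.015°, 6.082°, 345.757°, 2.752°, 3.437°, 0.556°, 1.401°.
Largest gap = 345.757° ⇒ minimal covering band is its complement: 360° − 345.757° = 14.243°.
Band runs from +172.680° eastward to -173.077°, crossing the antimeridian.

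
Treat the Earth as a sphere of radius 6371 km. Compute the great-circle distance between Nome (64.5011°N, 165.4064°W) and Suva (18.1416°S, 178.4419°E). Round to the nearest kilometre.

Δλ = 178.4419 − -165.4064 = 343.8483°; wrapped into (−180°, 180°]: -16.1517°.
Δφ = -18.1416 − 64.5011 = -82.6427°.
a = sin²(Δφ/2) + cos φ₁ · cos φ₂ · sin²(Δλ/2) = 0.444046.
c = 2·atan2(√a, √(1−a)) = 1.45865 rad → d = 6371·c ≈ 9293.07 km.

9293 km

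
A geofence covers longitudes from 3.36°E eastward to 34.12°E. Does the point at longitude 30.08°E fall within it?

Yes

Band width going east from +3.36° to +34.12°: ((34.12 − 3.36) mod 360) = 30.76°.
Offset of +30.08° east of the west edge: ((30.08 − 3.36) mod 360) = 26.72°.
26.72° ≤ 30.76° ⇒ inside.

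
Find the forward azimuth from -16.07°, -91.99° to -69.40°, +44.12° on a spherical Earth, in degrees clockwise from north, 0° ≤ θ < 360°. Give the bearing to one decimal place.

Δλ = 44.12 − -91.99 = 136.11°.
θ = atan2( sin Δλ · cos φ₂ , cos φ₁ · sin φ₂ − sin φ₁ · cos φ₂ · cos Δλ )
  = atan2(0.24392, -0.96967) = 165.880° → normalised to [0°, 360°): 165.880°.

165.9°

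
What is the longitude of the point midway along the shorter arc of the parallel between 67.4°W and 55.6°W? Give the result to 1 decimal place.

61.5°W

Signed shortest Δλ from -67.4° to -55.6° is +11.8°.
Midpoint longitude = -67.4° + (+11.8°)/2 = -67.4° + 5.9° = -61.5°.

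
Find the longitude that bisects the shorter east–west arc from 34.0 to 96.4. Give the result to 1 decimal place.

Signed shortest Δλ from +34.0° to +96.4° is +62.4°.
Midpoint longitude = +34.0° + (+62.4°)/2 = +34.0° + 31.2° = +65.2°.

+65.2°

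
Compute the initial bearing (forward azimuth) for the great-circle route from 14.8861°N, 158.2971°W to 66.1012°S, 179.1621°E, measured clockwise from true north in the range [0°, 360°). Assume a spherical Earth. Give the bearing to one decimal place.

189.0°

Δλ = 179.1621 − -158.2971 = 337.4592°; wrapped into (−180°, 180°]: -22.5408°.
θ = atan2( sin Δλ · cos φ₂ , cos φ₁ · sin φ₂ − sin φ₁ · cos φ₂ · cos Δλ )
  = atan2(-0.15530, -0.97970) = -170.993° → normalised to [0°, 360°): 189.007°.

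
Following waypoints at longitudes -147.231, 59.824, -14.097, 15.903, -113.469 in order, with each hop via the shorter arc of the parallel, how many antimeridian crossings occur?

Leg 1: -147.231° → +59.824°, shortest Δλ = -152.945° (west) — crosses 180°.
Leg 2: +59.824° → -14.097°, shortest Δλ = -73.921° (west) — does not cross 180°.
Leg 3: -14.097° → +15.903°, shortest Δλ = 30.0° (east) — does not cross 180°.
Leg 4: +15.903° → -113.469°, shortest Δλ = -129.372° (west) — does not cross 180°.
Total crossings: 1.

1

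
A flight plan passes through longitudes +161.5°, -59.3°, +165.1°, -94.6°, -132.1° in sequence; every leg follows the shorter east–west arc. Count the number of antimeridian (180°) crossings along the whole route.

3

Leg 1: +161.5° → -59.3°, shortest Δλ = 139.2° (east) — crosses 180°.
Leg 2: -59.3° → +165.1°, shortest Δλ = -135.6° (west) — crosses 180°.
Leg 3: +165.1° → -94.6°, shortest Δλ = 100.3° (east) — crosses 180°.
Leg 4: -94.6° → -132.1°, shortest Δλ = -37.5° (west) — does not cross 180°.
Total crossings: 3.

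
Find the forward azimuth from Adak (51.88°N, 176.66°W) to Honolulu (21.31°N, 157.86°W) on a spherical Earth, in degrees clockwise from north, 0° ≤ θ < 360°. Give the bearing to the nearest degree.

147°

Δλ = -157.86 − -176.66 = 18.80°.
θ = atan2( sin Δλ · cos φ₂ , cos φ₁ · sin φ₂ − sin φ₁ · cos φ₂ · cos Δλ )
  = atan2(0.30023, -0.46949) = 147.402° → normalised to [0°, 360°): 147.402°.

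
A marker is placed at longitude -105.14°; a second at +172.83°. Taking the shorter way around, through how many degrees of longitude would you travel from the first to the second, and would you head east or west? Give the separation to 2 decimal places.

82.03° west

Raw difference: 172.83 − -105.14 = 277.97°.
Normalise into (−180°, 180°]: 277.97° − 360° = -82.03°.
Negative ⇒ the second point lies to the west; separation 82.03°.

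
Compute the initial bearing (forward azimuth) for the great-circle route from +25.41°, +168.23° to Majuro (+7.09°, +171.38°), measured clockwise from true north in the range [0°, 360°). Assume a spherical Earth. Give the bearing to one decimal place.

170.1°

Δλ = 171.38 − 168.23 = 3.15°.
θ = atan2( sin Δλ · cos φ₂ , cos φ₁ · sin φ₂ − sin φ₁ · cos φ₂ · cos Δλ )
  = atan2(0.05453, -0.31368) = 170.138° → normalised to [0°, 360°): 170.138°.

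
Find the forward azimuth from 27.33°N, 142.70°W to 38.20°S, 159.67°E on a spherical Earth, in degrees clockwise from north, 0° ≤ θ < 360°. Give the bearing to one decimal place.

221.8°

Δλ = 159.67 − -142.70 = 302.37°; wrapped into (−180°, 180°]: -57.63°.
θ = atan2( sin Δλ · cos φ₂ , cos φ₁ · sin φ₂ − sin φ₁ · cos φ₂ · cos Δλ )
  = atan2(-0.66374, -0.74255) = -138.207° → normalised to [0°, 360°): 221.793°.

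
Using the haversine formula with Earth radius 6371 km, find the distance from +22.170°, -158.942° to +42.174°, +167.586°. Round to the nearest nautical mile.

Δλ = 167.586 − -158.942 = 326.528°; wrapped into (−180°, 180°]: -33.472°.
Δφ = 42.174 − 22.170 = 20.004°.
a = sin²(Δφ/2) + cos φ₁ · cos φ₂ · sin²(Δλ/2) = 0.087077.
c = 2·atan2(√a, √(1−a)) = 0.59909 rad → d = 6371·c ≈ 3816.83 km ≈ 2060.92 nmi.

2061 nmi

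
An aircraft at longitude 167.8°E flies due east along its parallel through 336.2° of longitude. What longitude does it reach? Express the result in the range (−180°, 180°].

144.0°E

Start at +167.8°; shift +336.2° → +504.0°.
+504.0° lies outside (−180°, 180°]; subtract 360° → +144.0°.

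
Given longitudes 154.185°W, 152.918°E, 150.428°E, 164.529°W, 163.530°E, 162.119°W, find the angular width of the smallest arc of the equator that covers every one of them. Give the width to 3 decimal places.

55.387°

Sort the longitudes: -164.529°, -162.119°, -154.185°, +150.428°, +152.918°, +163.530°.
Eastward gaps between consecutive values (wrapping around): 2.410°, 7.934°, 304.613°, 2.490°, 10.612°, 31.941°.
Largest gap = 304.613° ⇒ minimal covering band is its complement: 360° − 304.613° = 55.387°.
Band runs from +150.428° eastward to -154.185°, crossing the antimeridian.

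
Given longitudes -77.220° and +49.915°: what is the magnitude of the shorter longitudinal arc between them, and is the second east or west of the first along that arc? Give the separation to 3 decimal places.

127.135° east

Raw difference: 49.915 − -77.220 = 127.135°.
Normalise into (−180°, 180°]: 127.135° stays 127.135°.
Positive ⇒ the second point lies to the east; separation 127.135°.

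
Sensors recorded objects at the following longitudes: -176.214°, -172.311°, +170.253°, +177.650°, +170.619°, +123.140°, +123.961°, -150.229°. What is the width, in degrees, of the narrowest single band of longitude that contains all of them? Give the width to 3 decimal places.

Sort the longitudes: -176.214°, -172.311°, -150.229°, +123.140°, +123.961°, +170.253°, +170.619°, +177.650°.
Eastward gaps between consecutive values (wrapping around): 3.903°, 22.082°, 273.369°, 0.821°, 46.292°, 0.366°, 7.031°, 6.136°.
Largest gap = 273.369° ⇒ minimal covering band is its complement: 360° − 273.369° = 86.631°.
Band runs from +123.140° eastward to -150.229°, crossing the antimeridian.

86.631°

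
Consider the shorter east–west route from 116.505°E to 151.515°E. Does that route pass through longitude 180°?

Signed shortest Δλ = ((151.515 − 116.505 + 180) mod 360) − 180 = 35.01°.
Going east by 35.01° from +116.505° reaches +151.515° without touching 180°.

No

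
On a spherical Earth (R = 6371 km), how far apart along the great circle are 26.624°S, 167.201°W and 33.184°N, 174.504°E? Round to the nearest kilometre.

Δλ = 174.504 − -167.201 = 341.705°; wrapped into (−180°, 180°]: -18.295°.
Δφ = 33.184 − -26.624 = 59.808°.
a = sin²(Δφ/2) + cos φ₁ · cos φ₂ · sin²(Δλ/2) = 0.267459.
c = 2·atan2(√a, √(1−a)) = 1.08707 rad → d = 6371·c ≈ 6925.72 km.

6926 km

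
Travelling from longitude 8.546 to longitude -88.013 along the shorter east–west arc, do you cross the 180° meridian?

No

Signed shortest Δλ = ((-88.013 − 8.546 + 180) mod 360) − 180 = -96.559°.
Going west by 96.559° from +8.546° reaches -88.013° without touching 180°.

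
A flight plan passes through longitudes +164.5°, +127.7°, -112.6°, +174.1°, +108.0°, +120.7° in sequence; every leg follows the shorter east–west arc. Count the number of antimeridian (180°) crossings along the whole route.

2

Leg 1: +164.5° → +127.7°, shortest Δλ = -36.8° (west) — does not cross 180°.
Leg 2: +127.7° → -112.6°, shortest Δλ = 119.7° (east) — crosses 180°.
Leg 3: -112.6° → +174.1°, shortest Δλ = -73.3° (west) — crosses 180°.
Leg 4: +174.1° → +108.0°, shortest Δλ = -66.1° (west) — does not cross 180°.
Leg 5: +108.0° → +120.7°, shortest Δλ = 12.7° (east) — does not cross 180°.
Total crossings: 2.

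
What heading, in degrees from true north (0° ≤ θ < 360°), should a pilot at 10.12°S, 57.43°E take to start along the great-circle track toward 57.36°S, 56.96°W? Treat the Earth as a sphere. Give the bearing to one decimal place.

209.5°

Δλ = -56.96 − 57.43 = -114.39°.
θ = atan2( sin Δλ · cos φ₂ , cos φ₁ · sin φ₂ − sin φ₁ · cos φ₂ · cos Δλ )
  = atan2(-0.49122, -0.86811) = -150.496° → normalised to [0°, 360°): 209.504°.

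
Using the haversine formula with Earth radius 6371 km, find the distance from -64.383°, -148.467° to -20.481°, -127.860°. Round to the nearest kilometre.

5115 km

Δλ = -127.860 − -148.467 = 20.607°.
Δφ = -20.481 − -64.383 = 43.902°.
a = sin²(Δφ/2) + cos φ₁ · cos φ₂ · sin²(Δλ/2) = 0.152694.
c = 2·atan2(√a, √(1−a)) = 0.80292 rad → d = 6371·c ≈ 5115.38 km.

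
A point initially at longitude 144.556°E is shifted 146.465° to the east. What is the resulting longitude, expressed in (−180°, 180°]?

68.979°W

Start at +144.556°; shift +146.465° → +291.021°.
+291.021° lies outside (−180°, 180°]; subtract 360° → -68.979°.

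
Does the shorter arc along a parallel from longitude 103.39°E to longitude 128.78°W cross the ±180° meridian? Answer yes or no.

Naïve |-128.78 − 103.39| = 232.17° > 180°, so the shorter arc goes the other way round — across 180°.
Signed shortest Δλ = ((-128.78 − 103.39 + 180) mod 360) − 180 = 127.83°.
Going east by 127.83° from +103.39° passes through 180° before reaching -128.78°.

Yes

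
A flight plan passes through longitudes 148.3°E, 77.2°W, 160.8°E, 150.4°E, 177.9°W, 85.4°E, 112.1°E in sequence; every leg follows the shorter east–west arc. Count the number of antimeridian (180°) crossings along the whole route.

Leg 1: +148.3° → -77.2°, shortest Δλ = 134.5° (east) — crosses 180°.
Leg 2: -77.2° → +160.8°, shortest Δλ = -122.0° (west) — crosses 180°.
Leg 3: +160.8° → +150.4°, shortest Δλ = -10.4° (west) — does not cross 180°.
Leg 4: +150.4° → -177.9°, shortest Δλ = 31.7° (east) — crosses 180°.
Leg 5: -177.9° → +85.4°, shortest Δλ = -96.7° (west) — crosses 180°.
Leg 6: +85.4° → +112.1°, shortest Δλ = 26.7° (east) — does not cross 180°.
Total crossings: 4.

4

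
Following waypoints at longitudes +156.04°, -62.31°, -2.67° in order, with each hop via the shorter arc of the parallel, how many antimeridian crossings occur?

1

Leg 1: +156.04° → -62.31°, shortest Δλ = 141.65° (east) — crosses 180°.
Leg 2: -62.31° → -2.67°, shortest Δλ = 59.64° (east) — does not cross 180°.
Total crossings: 1.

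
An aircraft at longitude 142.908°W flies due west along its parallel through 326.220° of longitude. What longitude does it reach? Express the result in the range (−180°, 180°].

109.128°W

Start at -142.908°; shift −326.220° → -469.128°.
-469.128° lies outside (−180°, 180°]; add 360° → -109.128°.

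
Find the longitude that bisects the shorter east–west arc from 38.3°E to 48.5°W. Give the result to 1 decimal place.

Signed shortest Δλ from +38.3° to -48.5° is -86.8°.
Midpoint longitude = +38.3° + (-86.8°)/2 = +38.3° − 43.4° = -5.1°.

5.1°W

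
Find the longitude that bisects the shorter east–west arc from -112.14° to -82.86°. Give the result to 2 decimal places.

Signed shortest Δλ from -112.14° to -82.86° is +29.28°.
Midpoint longitude = -112.14° + (+29.28°)/2 = -112.14° + 14.64° = -97.50°.

-97.50°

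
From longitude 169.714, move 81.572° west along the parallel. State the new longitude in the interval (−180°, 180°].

+88.142°

Start at +169.714°; shift −81.572° → +88.142°.
+88.142° already lies in (−180°, 180°].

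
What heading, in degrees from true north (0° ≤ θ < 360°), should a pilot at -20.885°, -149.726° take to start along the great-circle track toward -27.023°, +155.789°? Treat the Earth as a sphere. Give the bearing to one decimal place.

251.7°

Δλ = 155.789 − -149.726 = 305.515°; wrapped into (−180°, 180°]: -54.485°.
θ = atan2( sin Δλ · cos φ₂ , cos φ₁ · sin φ₂ − sin φ₁ · cos φ₂ · cos Δλ )
  = atan2(-0.72510, -0.24001) = -108.315° → normalised to [0°, 360°): 251.685°.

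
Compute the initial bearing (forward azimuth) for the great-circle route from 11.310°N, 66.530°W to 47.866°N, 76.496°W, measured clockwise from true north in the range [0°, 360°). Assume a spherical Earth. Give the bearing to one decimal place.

Δλ = -76.496 − -66.530 = -9.966°.
θ = atan2( sin Δλ · cos φ₂ , cos φ₁ · sin φ₂ − sin φ₁ · cos φ₂ · cos Δλ )
  = atan2(-0.11610, 0.59759) = -10.995° → normalised to [0°, 360°): 349.005°.

349.0°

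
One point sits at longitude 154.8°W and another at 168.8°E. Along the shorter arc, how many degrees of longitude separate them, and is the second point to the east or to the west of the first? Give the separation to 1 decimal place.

Raw difference: 168.8 − -154.8 = 323.6°.
Normalise into (−180°, 180°]: 323.6° − 360° = -36.4°.
Negative ⇒ the second point lies to the west; separation 36.4°.

36.4° west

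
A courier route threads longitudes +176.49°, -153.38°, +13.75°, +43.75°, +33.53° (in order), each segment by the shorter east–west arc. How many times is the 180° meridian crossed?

1

Leg 1: +176.49° → -153.38°, shortest Δλ = 30.13° (east) — crosses 180°.
Leg 2: -153.38° → +13.75°, shortest Δλ = 167.13° (east) — does not cross 180°.
Leg 3: +13.75° → +43.75°, shortest Δλ = 30.0° (east) — does not cross 180°.
Leg 4: +43.75° → +33.53°, shortest Δλ = -10.22° (west) — does not cross 180°.
Total crossings: 1.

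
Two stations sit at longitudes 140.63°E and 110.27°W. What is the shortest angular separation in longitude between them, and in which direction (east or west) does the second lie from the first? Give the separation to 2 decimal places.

Raw difference: -110.27 − 140.63 = -250.9°.
Normalise into (−180°, 180°]: -250.9° + 360° = 109.1°.
Positive ⇒ the second point lies to the east; separation 109.10°.

109.10° east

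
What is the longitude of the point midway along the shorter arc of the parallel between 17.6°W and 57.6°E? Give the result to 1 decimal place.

20.0°E

Signed shortest Δλ from -17.6° to +57.6° is +75.2°.
Midpoint longitude = -17.6° + (+75.2°)/2 = -17.6° + 37.6° = +20.0°.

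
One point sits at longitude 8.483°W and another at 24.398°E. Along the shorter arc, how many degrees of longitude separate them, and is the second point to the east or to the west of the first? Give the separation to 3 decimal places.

32.881° east

Raw difference: 24.398 − -8.483 = 32.881°.
Normalise into (−180°, 180°]: 32.881° stays 32.881°.
Positive ⇒ the second point lies to the east; separation 32.881°.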